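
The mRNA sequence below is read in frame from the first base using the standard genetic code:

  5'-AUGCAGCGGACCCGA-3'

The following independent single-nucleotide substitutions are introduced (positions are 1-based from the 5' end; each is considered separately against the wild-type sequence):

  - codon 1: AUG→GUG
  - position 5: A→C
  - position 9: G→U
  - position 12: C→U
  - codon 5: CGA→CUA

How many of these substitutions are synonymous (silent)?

2

Codon 1: AUG (Met) → GUG (Val) — missense.
Codon 2: CAG (Gln) → CCG (Pro) — missense.
Codon 3: CGG (Arg) → CGU (Arg) — synonymous.
Codon 4: ACC (Thr) → ACU (Thr) — synonymous.
Codon 5: CGA (Arg) → CUA (Leu) — missense.
Synonymous: 2 of 5.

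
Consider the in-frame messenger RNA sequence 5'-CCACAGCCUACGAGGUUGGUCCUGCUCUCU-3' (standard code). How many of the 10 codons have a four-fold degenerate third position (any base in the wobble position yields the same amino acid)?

Codon 1 CCA (Pro): third position 4-fold.
Codon 2 CAG (Gln): third position 2-fold.
Codon 3 CCU (Pro): third position 4-fold.
Codon 4 ACG (Thr): third position 4-fold.
Codon 5 AGG (Arg): third position 2-fold.
Codon 6 UUG (Leu): third position 2-fold.
Codon 7 GUC (Val): third position 4-fold.
Codon 8 CUG (Leu): third position 4-fold.
Codon 9 CUC (Leu): third position 4-fold.
Codon 10 UCU (Ser): third position 4-fold.
Four-fold degenerate third positions: 7.

7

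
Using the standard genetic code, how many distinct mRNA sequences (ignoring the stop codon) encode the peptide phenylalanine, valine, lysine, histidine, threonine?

Phe: 2 codons.
Val: 4 codons.
Lys: 2 codons.
His: 2 codons.
Thr: 4 codons.
2 × 4 × 2 × 2 × 4 = 128.

128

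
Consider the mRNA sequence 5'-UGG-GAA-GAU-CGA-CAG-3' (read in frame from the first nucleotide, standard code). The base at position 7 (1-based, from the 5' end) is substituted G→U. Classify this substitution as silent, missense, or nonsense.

missense

Position 7 falls in codon 3: GAU → Asp.
After the substitution the codon is UAU → Tyr.
Asp ≠ Tyr, so this is a missense mutation.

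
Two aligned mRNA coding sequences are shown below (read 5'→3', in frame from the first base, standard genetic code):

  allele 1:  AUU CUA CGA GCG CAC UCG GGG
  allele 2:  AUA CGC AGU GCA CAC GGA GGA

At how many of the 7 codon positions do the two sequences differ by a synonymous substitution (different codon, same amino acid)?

Codon 1: AUU Ile / AUA Ile — synonymous.
Codon 2: CUA Leu / CGC Arg — nonsynonymous.
Codon 3: CGA Arg / AGU Ser — nonsynonymous.
Codon 4: GCG Ala / GCA Ala — synonymous.
Codon 5: CAC His / CAC His — identical.
Codon 6: UCG Ser / GGA Gly — nonsynonymous.
Codon 7: GGG Gly / GGA Gly — synonymous.
Synonymous differences: 3.

3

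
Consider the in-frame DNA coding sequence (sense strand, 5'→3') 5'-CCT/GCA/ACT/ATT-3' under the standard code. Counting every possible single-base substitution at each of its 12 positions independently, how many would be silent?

Codon 1 (CCT, Pro): 3 synonymous substitutions.
Codon 2 (GCA, Ala): 3 synonymous substitutions.
Codon 3 (ACT, Thr): 3 synonymous substitutions.
Codon 4 (ATT, Ile): 2 synonymous substitutions.
Total: 3 + 3 + 3 + 2 = 11.

11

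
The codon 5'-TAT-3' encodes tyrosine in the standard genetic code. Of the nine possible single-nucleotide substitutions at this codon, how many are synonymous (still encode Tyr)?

Position 1: none → 0 synonymous.
Position 2: none → 0 synonymous.
Position 3: TAC → 1 synonymous.
Total: 0 + 0 + 1 = 1.

1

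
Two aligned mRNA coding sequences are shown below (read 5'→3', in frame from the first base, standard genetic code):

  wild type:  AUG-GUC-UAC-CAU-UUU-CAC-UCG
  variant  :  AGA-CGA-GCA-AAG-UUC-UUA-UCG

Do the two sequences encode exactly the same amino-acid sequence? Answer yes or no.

no

Codon 1: AUG Met / AGA Arg — nonsynonymous.
Codon 2: GUC Val / CGA Arg — nonsynonymous.
Codon 3: UAC Tyr / GCA Ala — nonsynonymous.
Codon 4: CAU His / AAG Lys — nonsynonymous.
Codon 5: UUU Phe / UUC Phe — synonymous.
Codon 6: CAC His / UUA Leu — nonsynonymous.
Codon 7: UCG Ser / UCG Ser — identical.
Nonsynonymous differences: 5 → different protein.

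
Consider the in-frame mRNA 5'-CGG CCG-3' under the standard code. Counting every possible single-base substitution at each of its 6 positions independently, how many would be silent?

Codon 1 (CGG, Arg): 4 synonymous substitutions.
Codon 2 (CCG, Pro): 3 synonymous substitutions.
Total: 4 + 3 = 7.

7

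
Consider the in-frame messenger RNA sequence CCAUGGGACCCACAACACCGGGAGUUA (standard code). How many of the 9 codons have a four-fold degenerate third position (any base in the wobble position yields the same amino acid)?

Codon 1 CCA (Pro): third position 4-fold.
Codon 2 UGG (Trp): third position 1-fold.
Codon 3 GAC (Asp): third position 2-fold.
Codon 4 CCA (Pro): third position 4-fold.
Codon 5 CAA (Gln): third position 2-fold.
Codon 6 CAC (His): third position 2-fold.
Codon 7 CGG (Arg): third position 4-fold.
Codon 8 GAG (Glu): third position 2-fold.
Codon 9 UUA (Leu): third position 2-fold.
Four-fold degenerate third positions: 3.

3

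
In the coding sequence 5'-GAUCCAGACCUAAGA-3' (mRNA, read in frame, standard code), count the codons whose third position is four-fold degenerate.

2

Codon 1 GAU (Asp): third position 2-fold.
Codon 2 CCA (Pro): third position 4-fold.
Codon 3 GAC (Asp): third position 2-fold.
Codon 4 CUA (Leu): third position 4-fold.
Codon 5 AGA (Arg): third position 2-fold.
Four-fold degenerate third positions: 2.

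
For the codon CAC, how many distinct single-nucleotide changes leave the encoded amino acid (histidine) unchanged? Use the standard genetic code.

Position 1: none → 0 synonymous.
Position 2: none → 0 synonymous.
Position 3: CAU → 1 synonymous.
Total: 0 + 0 + 1 = 1.

1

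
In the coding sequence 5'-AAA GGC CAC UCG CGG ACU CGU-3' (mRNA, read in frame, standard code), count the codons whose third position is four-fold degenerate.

Codon 1 AAA (Lys): third position 2-fold.
Codon 2 GGC (Gly): third position 4-fold.
Codon 3 CAC (His): third position 2-fold.
Codon 4 UCG (Ser): third position 4-fold.
Codon 5 CGG (Arg): third position 4-fold.
Codon 6 ACU (Thr): third position 4-fold.
Codon 7 CGU (Arg): third position 4-fold.
Four-fold degenerate third positions: 5.

5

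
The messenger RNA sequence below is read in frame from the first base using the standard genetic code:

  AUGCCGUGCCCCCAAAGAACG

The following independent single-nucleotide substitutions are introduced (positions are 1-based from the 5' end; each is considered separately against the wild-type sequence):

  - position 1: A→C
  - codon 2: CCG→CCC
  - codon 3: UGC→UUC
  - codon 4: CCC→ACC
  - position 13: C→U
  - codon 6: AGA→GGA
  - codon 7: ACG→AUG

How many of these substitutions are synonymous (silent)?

1

Codon 1: AUG (Met) → CUG (Leu) — missense.
Codon 2: CCG (Pro) → CCC (Pro) — synonymous.
Codon 3: UGC (Cys) → UUC (Phe) — missense.
Codon 4: CCC (Pro) → ACC (Thr) — missense.
Codon 5: CAA (Gln) → UAA (Stop) — nonsense.
Codon 6: AGA (Arg) → GGA (Gly) — missense.
Codon 7: ACG (Thr) → AUG (Met) — missense.
Synonymous: 1 of 7.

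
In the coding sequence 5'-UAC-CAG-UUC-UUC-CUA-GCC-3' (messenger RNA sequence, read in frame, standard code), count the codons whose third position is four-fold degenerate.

Codon 1 UAC (Tyr): third position 2-fold.
Codon 2 CAG (Gln): third position 2-fold.
Codon 3 UUC (Phe): third position 2-fold.
Codon 4 UUC (Phe): third position 2-fold.
Codon 5 CUA (Leu): third position 4-fold.
Codon 6 GCC (Ala): third position 4-fold.
Four-fold degenerate third positions: 2.

2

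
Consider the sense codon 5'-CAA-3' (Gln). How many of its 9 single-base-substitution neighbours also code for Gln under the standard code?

Position 1: none → 0 synonymous.
Position 2: none → 0 synonymous.
Position 3: CAG → 1 synonymous.
Total: 0 + 0 + 1 = 1.

1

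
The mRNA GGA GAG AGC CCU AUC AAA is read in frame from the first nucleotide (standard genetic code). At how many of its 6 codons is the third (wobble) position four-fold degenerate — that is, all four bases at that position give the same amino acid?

2

Codon 1 GGA (Gly): third position 4-fold.
Codon 2 GAG (Glu): third position 2-fold.
Codon 3 AGC (Ser): third position 2-fold.
Codon 4 CCU (Pro): third position 4-fold.
Codon 5 AUC (Ile): third position 3-fold.
Codon 6 AAA (Lys): third position 2-fold.
Four-fold degenerate third positions: 2.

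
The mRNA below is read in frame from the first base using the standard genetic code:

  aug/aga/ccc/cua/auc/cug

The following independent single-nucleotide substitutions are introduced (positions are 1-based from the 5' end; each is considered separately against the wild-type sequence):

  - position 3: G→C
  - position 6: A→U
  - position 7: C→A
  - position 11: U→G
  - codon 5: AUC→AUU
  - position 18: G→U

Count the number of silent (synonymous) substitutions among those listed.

Codon 1: AUG (Met) → AUC (Ile) — missense.
Codon 2: AGA (Arg) → AGU (Ser) — missense.
Codon 3: CCC (Pro) → ACC (Thr) — missense.
Codon 4: CUA (Leu) → CGA (Arg) — missense.
Codon 5: AUC (Ile) → AUU (Ile) — synonymous.
Codon 6: CUG (Leu) → CUU (Leu) — synonymous.
Synonymous: 2 of 6.

2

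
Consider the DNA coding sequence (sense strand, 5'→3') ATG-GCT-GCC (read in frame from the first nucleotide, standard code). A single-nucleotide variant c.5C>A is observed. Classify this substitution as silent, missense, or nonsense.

missense

Position 5 falls in codon 2: GCT → Ala.
After the substitution the codon is GAT → Asp.
Ala ≠ Asp, so this is a missense mutation.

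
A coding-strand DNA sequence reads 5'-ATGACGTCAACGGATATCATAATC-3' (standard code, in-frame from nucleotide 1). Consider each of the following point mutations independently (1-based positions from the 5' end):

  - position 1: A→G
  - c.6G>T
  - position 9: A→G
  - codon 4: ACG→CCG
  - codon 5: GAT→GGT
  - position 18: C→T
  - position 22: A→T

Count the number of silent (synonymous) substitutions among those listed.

Codon 1: ATG (Met) → GTG (Val) — missense.
Codon 2: ACG (Thr) → ACT (Thr) — synonymous.
Codon 3: TCA (Ser) → TCG (Ser) — synonymous.
Codon 4: ACG (Thr) → CCG (Pro) — missense.
Codon 5: GAT (Asp) → GGT (Gly) — missense.
Codon 6: ATC (Ile) → ATT (Ile) — synonymous.
Codon 8: ATC (Ile) → TTC (Phe) — missense.
Synonymous: 3 of 7.

3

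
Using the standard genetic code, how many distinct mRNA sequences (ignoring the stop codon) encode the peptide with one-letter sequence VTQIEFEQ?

Val: 4 codons.
Thr: 4 codons.
Gln: 2 codons.
Ile: 3 codons.
Glu: 2 codons.
Phe: 2 codons.
Glu: 2 codons.
Gln: 2 codons.
4 × 4 × 2 × 3 × 2 × 2 × 2 × 2 = 1536.

1536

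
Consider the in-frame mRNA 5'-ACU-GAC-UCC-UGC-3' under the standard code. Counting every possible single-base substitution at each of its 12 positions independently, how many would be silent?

Codon 1 (ACU, Thr): 3 synonymous substitutions.
Codon 2 (GAC, Asp): 1 synonymous substitution.
Codon 3 (UCC, Ser): 3 synonymous substitutions.
Codon 4 (UGC, Cys): 1 synonymous substitution.
Total: 3 + 1 + 3 + 1 = 8.

8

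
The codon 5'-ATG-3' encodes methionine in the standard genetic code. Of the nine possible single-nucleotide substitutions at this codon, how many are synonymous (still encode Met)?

0

Position 1: none → 0 synonymous.
Position 2: none → 0 synonymous.
Position 3: none → 0 synonymous.
Total: 0 + 0 + 0 = 0.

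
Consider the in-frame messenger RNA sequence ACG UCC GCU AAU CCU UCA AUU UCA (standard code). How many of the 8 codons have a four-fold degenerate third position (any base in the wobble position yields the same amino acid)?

6

Codon 1 ACG (Thr): third position 4-fold.
Codon 2 UCC (Ser): third position 4-fold.
Codon 3 GCU (Ala): third position 4-fold.
Codon 4 AAU (Asn): third position 2-fold.
Codon 5 CCU (Pro): third position 4-fold.
Codon 6 UCA (Ser): third position 4-fold.
Codon 7 AUU (Ile): third position 3-fold.
Codon 8 UCA (Ser): third position 4-fold.
Four-fold degenerate third positions: 6.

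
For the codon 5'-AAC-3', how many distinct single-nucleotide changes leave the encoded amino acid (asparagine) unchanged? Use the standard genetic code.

Position 1: none → 0 synonymous.
Position 2: none → 0 synonymous.
Position 3: AAU → 1 synonymous.
Total: 0 + 0 + 1 = 1.

1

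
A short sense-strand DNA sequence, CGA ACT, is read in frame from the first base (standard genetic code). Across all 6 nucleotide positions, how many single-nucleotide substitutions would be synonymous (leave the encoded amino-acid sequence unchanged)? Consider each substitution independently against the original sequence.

Codon 1 (CGA, Arg): 4 synonymous substitutions.
Codon 2 (ACT, Thr): 3 synonymous substitutions.
Total: 4 + 3 = 7.

7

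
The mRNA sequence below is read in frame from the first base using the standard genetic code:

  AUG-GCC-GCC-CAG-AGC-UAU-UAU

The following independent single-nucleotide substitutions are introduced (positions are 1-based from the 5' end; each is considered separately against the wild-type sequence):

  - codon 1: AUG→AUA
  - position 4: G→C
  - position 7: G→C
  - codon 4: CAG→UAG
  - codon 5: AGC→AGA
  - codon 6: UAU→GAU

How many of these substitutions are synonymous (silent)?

0

Codon 1: AUG (Met) → AUA (Ile) — missense.
Codon 2: GCC (Ala) → CCC (Pro) — missense.
Codon 3: GCC (Ala) → CCC (Pro) — missense.
Codon 4: CAG (Gln) → UAG (Stop) — nonsense.
Codon 5: AGC (Ser) → AGA (Arg) — missense.
Codon 6: UAU (Tyr) → GAU (Asp) — missense.
Synonymous: 0 of 6.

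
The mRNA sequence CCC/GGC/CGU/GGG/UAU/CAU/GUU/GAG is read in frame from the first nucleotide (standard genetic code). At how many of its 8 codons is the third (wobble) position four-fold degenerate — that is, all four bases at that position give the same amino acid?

5

Codon 1 CCC (Pro): third position 4-fold.
Codon 2 GGC (Gly): third position 4-fold.
Codon 3 CGU (Arg): third position 4-fold.
Codon 4 GGG (Gly): third position 4-fold.
Codon 5 UAU (Tyr): third position 2-fold.
Codon 6 CAU (His): third position 2-fold.
Codon 7 GUU (Val): third position 4-fold.
Codon 8 GAG (Glu): third position 2-fold.
Four-fold degenerate third positions: 5.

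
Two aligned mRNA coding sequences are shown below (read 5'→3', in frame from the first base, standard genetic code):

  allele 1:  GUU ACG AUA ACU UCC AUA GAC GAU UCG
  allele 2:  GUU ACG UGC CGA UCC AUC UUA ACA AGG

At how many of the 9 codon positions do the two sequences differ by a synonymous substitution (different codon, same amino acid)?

1

Codon 1: GUU Val / GUU Val — identical.
Codon 2: ACG Thr / ACG Thr — identical.
Codon 3: AUA Ile / UGC Cys — nonsynonymous.
Codon 4: ACU Thr / CGA Arg — nonsynonymous.
Codon 5: UCC Ser / UCC Ser — identical.
Codon 6: AUA Ile / AUC Ile — synonymous.
Codon 7: GAC Asp / UUA Leu — nonsynonymous.
Codon 8: GAU Asp / ACA Thr — nonsynonymous.
Codon 9: UCG Ser / AGG Arg — nonsynonymous.
Synonymous differences: 1.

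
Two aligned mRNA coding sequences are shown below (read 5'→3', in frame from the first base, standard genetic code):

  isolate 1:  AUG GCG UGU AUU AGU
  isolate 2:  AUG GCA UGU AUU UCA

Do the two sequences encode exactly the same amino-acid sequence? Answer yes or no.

yes

Codon 1: AUG Met / AUG Met — identical.
Codon 2: GCG Ala / GCA Ala — synonymous.
Codon 3: UGU Cys / UGU Cys — identical.
Codon 4: AUU Ile / AUU Ile — identical.
Codon 5: AGU Ser / UCA Ser — synonymous.
Nonsynonymous differences: 0 → same protein.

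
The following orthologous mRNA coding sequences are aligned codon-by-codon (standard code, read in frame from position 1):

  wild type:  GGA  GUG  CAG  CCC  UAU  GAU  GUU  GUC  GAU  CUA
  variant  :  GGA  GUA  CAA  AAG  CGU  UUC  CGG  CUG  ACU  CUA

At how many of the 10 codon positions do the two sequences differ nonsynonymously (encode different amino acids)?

6

Codon 1: GGA Gly / GGA Gly — identical.
Codon 2: GUG Val / GUA Val — synonymous.
Codon 3: CAG Gln / CAA Gln — synonymous.
Codon 4: CCC Pro / AAG Lys — nonsynonymous.
Codon 5: UAU Tyr / CGU Arg — nonsynonymous.
Codon 6: GAU Asp / UUC Phe — nonsynonymous.
Codon 7: GUU Val / CGG Arg — nonsynonymous.
Codon 8: GUC Val / CUG Leu — nonsynonymous.
Codon 9: GAU Asp / ACU Thr — nonsynonymous.
Codon 10: CUA Leu / CUA Leu — identical.
Nonsynonymous differences: 6.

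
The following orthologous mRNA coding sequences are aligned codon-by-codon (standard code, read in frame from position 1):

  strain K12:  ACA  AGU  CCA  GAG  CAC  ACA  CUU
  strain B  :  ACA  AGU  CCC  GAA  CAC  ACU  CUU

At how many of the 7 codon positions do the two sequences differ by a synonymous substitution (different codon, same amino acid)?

Codon 1: ACA Thr / ACA Thr — identical.
Codon 2: AGU Ser / AGU Ser — identical.
Codon 3: CCA Pro / CCC Pro — synonymous.
Codon 4: GAG Glu / GAA Glu — synonymous.
Codon 5: CAC His / CAC His — identical.
Codon 6: ACA Thr / ACU Thr — synonymous.
Codon 7: CUU Leu / CUU Leu — identical.
Synonymous differences: 3.

3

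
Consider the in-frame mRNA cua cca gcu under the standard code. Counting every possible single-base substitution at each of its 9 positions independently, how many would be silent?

10

Codon 1 (CUA, Leu): 4 synonymous substitutions.
Codon 2 (CCA, Pro): 3 synonymous substitutions.
Codon 3 (GCU, Ala): 3 synonymous substitutions.
Total: 4 + 3 + 3 = 10.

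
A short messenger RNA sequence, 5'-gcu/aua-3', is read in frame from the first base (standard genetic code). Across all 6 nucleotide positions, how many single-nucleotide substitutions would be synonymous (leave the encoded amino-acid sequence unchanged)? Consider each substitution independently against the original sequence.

Codon 1 (GCU, Ala): 3 synonymous substitutions.
Codon 2 (AUA, Ile): 2 synonymous substitutions.
Total: 3 + 2 = 5.

5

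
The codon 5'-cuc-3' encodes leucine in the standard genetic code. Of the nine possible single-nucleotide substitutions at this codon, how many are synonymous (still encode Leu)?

Position 1: none → 0 synonymous.
Position 2: none → 0 synonymous.
Position 3: CUU, CUA, CUG → 3 synonymous.
Total: 0 + 0 + 3 = 3.

3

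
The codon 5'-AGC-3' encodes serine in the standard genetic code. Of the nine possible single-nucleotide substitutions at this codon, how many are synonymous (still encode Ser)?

1

Position 1: none → 0 synonymous.
Position 2: none → 0 synonymous.
Position 3: AGT → 1 synonymous.
Total: 0 + 0 + 1 = 1.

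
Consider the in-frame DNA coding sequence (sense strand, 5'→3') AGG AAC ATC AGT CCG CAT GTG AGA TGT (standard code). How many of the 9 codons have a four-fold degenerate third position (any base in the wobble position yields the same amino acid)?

2

Codon 1 AGG (Arg): third position 2-fold.
Codon 2 AAC (Asn): third position 2-fold.
Codon 3 ATC (Ile): third position 3-fold.
Codon 4 AGT (Ser): third position 2-fold.
Codon 5 CCG (Pro): third position 4-fold.
Codon 6 CAT (His): third position 2-fold.
Codon 7 GTG (Val): third position 4-fold.
Codon 8 AGA (Arg): third position 2-fold.
Codon 9 TGT (Cys): third position 2-fold.
Four-fold degenerate third positions: 2.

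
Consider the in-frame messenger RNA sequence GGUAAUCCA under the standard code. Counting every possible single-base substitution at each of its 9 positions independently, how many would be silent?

Codon 1 (GGU, Gly): 3 synonymous substitutions.
Codon 2 (AAU, Asn): 1 synonymous substitution.
Codon 3 (CCA, Pro): 3 synonymous substitutions.
Total: 3 + 1 + 3 = 7.

7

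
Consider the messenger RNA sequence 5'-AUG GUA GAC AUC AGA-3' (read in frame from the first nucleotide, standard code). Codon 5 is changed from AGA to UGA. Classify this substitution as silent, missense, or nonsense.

Position 13 falls in codon 5: AGA → Arg.
After the substitution the codon is UGA → Stop.
The new codon is a stop codon, so this is a nonsense mutation.

nonsense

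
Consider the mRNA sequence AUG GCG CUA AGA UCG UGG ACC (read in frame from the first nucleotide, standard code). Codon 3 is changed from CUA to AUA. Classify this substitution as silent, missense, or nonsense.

Position 7 falls in codon 3: CUA → Leu.
After the substitution the codon is AUA → Ile.
Leu ≠ Ile, so this is a missense mutation.

missense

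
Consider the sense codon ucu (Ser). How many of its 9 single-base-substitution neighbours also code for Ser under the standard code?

3

Position 1: none → 0 synonymous.
Position 2: none → 0 synonymous.
Position 3: UCC, UCA, UCG → 3 synonymous.
Total: 0 + 0 + 3 = 3.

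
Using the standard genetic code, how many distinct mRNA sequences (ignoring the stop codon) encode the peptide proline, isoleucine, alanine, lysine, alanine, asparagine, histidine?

1536

Pro: 4 codons.
Ile: 3 codons.
Ala: 4 codons.
Lys: 2 codons.
Ala: 4 codons.
Asn: 2 codons.
His: 2 codons.
4 × 3 × 4 × 2 × 4 × 2 × 2 = 1536.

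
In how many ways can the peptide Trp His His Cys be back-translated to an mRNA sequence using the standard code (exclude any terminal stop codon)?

8

Trp: 1 codon.
His: 2 codons.
His: 2 codons.
Cys: 2 codons.
1 × 2 × 2 × 2 = 8.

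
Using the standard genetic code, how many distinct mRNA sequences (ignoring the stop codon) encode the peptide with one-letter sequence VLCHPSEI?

Val: 4 codons.
Leu: 6 codons.
Cys: 2 codons.
His: 2 codons.
Pro: 4 codons.
Ser: 6 codons.
Glu: 2 codons.
Ile: 3 codons.
4 × 6 × 2 × 2 × 4 × 6 × 2 × 3 = 13824.

13824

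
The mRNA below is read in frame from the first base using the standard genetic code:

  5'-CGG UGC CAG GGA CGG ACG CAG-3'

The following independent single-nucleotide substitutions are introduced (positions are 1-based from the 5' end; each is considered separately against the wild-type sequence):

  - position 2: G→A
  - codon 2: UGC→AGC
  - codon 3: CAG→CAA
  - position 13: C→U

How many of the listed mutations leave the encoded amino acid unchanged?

1

Codon 1: CGG (Arg) → CAG (Gln) — missense.
Codon 2: UGC (Cys) → AGC (Ser) — missense.
Codon 3: CAG (Gln) → CAA (Gln) — synonymous.
Codon 5: CGG (Arg) → UGG (Trp) — missense.
Synonymous: 1 of 4.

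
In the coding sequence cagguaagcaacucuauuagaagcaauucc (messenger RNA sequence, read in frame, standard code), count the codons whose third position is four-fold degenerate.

Codon 1 CAG (Gln): third position 2-fold.
Codon 2 GUA (Val): third position 4-fold.
Codon 3 AGC (Ser): third position 2-fold.
Codon 4 AAC (Asn): third position 2-fold.
Codon 5 UCU (Ser): third position 4-fold.
Codon 6 AUU (Ile): third position 3-fold.
Codon 7 AGA (Arg): third position 2-fold.
Codon 8 AGC (Ser): third position 2-fold.
Codon 9 AAU (Asn): third position 2-fold.
Codon 10 UCC (Ser): third position 4-fold.
Four-fold degenerate third positions: 3.

3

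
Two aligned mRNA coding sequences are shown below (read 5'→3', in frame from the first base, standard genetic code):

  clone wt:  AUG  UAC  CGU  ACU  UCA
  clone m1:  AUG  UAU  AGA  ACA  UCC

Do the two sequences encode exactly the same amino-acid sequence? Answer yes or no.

Codon 1: AUG Met / AUG Met — identical.
Codon 2: UAC Tyr / UAU Tyr — synonymous.
Codon 3: CGU Arg / AGA Arg — synonymous.
Codon 4: ACU Thr / ACA Thr — synonymous.
Codon 5: UCA Ser / UCC Ser — synonymous.
Nonsynonymous differences: 0 → same protein.

yes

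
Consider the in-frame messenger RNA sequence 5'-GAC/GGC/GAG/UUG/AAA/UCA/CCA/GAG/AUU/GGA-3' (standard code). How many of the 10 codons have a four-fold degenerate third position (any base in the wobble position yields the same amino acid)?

Codon 1 GAC (Asp): third position 2-fold.
Codon 2 GGC (Gly): third position 4-fold.
Codon 3 GAG (Glu): third position 2-fold.
Codon 4 UUG (Leu): third position 2-fold.
Codon 5 AAA (Lys): third position 2-fold.
Codon 6 UCA (Ser): third position 4-fold.
Codon 7 CCA (Pro): third position 4-fold.
Codon 8 GAG (Glu): third position 2-fold.
Codon 9 AUU (Ile): third position 3-fold.
Codon 10 GGA (Gly): third position 4-fold.
Four-fold degenerate third positions: 4.

4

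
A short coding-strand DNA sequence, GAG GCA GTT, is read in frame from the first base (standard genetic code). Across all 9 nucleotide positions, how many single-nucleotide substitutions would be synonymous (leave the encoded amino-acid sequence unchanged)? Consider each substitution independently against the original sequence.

7

Codon 1 (GAG, Glu): 1 synonymous substitution.
Codon 2 (GCA, Ala): 3 synonymous substitutions.
Codon 3 (GTT, Val): 3 synonymous substitutions.
Total: 1 + 3 + 3 = 7.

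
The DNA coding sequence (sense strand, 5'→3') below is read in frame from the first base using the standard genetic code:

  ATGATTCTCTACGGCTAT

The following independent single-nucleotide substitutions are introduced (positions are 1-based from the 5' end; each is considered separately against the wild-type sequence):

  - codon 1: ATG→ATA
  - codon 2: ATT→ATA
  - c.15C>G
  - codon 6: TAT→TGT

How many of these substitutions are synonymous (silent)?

Codon 1: ATG (Met) → ATA (Ile) — missense.
Codon 2: ATT (Ile) → ATA (Ile) — synonymous.
Codon 5: GGC (Gly) → GGG (Gly) — synonymous.
Codon 6: TAT (Tyr) → TGT (Cys) — missense.
Synonymous: 2 of 4.

2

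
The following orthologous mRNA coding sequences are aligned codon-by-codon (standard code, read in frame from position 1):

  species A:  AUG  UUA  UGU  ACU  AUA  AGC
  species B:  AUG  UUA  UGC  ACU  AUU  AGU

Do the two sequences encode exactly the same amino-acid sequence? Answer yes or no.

yes

Codon 1: AUG Met / AUG Met — identical.
Codon 2: UUA Leu / UUA Leu — identical.
Codon 3: UGU Cys / UGC Cys — synonymous.
Codon 4: ACU Thr / ACU Thr — identical.
Codon 5: AUA Ile / AUU Ile — synonymous.
Codon 6: AGC Ser / AGU Ser — synonymous.
Nonsynonymous differences: 0 → same protein.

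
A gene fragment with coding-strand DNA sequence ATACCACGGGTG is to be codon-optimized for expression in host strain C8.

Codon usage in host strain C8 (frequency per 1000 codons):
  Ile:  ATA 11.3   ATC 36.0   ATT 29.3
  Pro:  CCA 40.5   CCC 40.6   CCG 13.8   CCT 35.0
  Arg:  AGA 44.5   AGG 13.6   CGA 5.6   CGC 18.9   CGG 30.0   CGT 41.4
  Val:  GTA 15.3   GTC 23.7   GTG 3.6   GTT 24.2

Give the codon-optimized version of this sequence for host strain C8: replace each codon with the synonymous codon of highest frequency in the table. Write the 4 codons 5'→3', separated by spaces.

Codon 1 (Ile): best is ATC at 36.0.
Codon 2 (Pro): best is CCC at 40.6.
Codon 3 (Arg): best is AGA at 44.5.
Codon 4 (Val): best is GTT at 24.2.

ATC CCC AGA GTT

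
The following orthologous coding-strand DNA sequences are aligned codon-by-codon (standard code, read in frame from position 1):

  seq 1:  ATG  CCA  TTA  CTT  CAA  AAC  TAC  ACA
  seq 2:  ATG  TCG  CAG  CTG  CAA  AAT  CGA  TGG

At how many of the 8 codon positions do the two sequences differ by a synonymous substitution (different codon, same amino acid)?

2

Codon 1: ATG Met / ATG Met — identical.
Codon 2: CCA Pro / TCG Ser — nonsynonymous.
Codon 3: TTA Leu / CAG Gln — nonsynonymous.
Codon 4: CTT Leu / CTG Leu — synonymous.
Codon 5: CAA Gln / CAA Gln — identical.
Codon 6: AAC Asn / AAT Asn — synonymous.
Codon 7: TAC Tyr / CGA Arg — nonsynonymous.
Codon 8: ACA Thr / TGG Trp — nonsynonymous.
Synonymous differences: 2.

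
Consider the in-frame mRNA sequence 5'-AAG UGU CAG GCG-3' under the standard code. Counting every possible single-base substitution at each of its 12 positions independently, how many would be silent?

Codon 1 (AAG, Lys): 1 synonymous substitution.
Codon 2 (UGU, Cys): 1 synonymous substitution.
Codon 3 (CAG, Gln): 1 synonymous substitution.
Codon 4 (GCG, Ala): 3 synonymous substitutions.
Total: 1 + 1 + 1 + 3 = 6.

6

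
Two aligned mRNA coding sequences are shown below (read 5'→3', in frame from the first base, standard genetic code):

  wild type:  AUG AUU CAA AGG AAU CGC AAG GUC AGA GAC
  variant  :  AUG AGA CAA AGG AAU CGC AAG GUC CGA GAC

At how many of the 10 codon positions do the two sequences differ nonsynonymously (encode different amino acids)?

1

Codon 1: AUG Met / AUG Met — identical.
Codon 2: AUU Ile / AGA Arg — nonsynonymous.
Codon 3: CAA Gln / CAA Gln — identical.
Codon 4: AGG Arg / AGG Arg — identical.
Codon 5: AAU Asn / AAU Asn — identical.
Codon 6: CGC Arg / CGC Arg — identical.
Codon 7: AAG Lys / AAG Lys — identical.
Codon 8: GUC Val / GUC Val — identical.
Codon 9: AGA Arg / CGA Arg — synonymous.
Codon 10: GAC Asp / GAC Asp — identical.
Nonsynonymous differences: 1.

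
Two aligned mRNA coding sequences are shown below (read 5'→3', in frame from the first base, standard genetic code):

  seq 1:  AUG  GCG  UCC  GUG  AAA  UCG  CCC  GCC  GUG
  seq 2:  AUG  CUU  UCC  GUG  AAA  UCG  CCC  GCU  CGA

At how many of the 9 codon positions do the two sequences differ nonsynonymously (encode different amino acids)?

Codon 1: AUG Met / AUG Met — identical.
Codon 2: GCG Ala / CUU Leu — nonsynonymous.
Codon 3: UCC Ser / UCC Ser — identical.
Codon 4: GUG Val / GUG Val — identical.
Codon 5: AAA Lys / AAA Lys — identical.
Codon 6: UCG Ser / UCG Ser — identical.
Codon 7: CCC Pro / CCC Pro — identical.
Codon 8: GCC Ala / GCU Ala — synonymous.
Codon 9: GUG Val / CGA Arg — nonsynonymous.
Nonsynonymous differences: 2.

2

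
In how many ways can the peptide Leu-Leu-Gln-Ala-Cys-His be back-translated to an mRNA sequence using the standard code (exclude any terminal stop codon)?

Leu: 6 codons.
Leu: 6 codons.
Gln: 2 codons.
Ala: 4 codons.
Cys: 2 codons.
His: 2 codons.
6 × 6 × 2 × 4 × 2 × 2 = 1152.

1152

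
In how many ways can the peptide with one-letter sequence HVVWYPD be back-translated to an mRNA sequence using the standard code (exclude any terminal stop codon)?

512

His: 2 codons.
Val: 4 codons.
Val: 4 codons.
Trp: 1 codon.
Tyr: 2 codons.
Pro: 4 codons.
Asp: 2 codons.
2 × 4 × 4 × 1 × 2 × 4 × 2 = 512.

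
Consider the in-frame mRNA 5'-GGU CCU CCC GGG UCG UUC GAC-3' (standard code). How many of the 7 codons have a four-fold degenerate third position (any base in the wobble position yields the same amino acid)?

Codon 1 GGU (Gly): third position 4-fold.
Codon 2 CCU (Pro): third position 4-fold.
Codon 3 CCC (Pro): third position 4-fold.
Codon 4 GGG (Gly): third position 4-fold.
Codon 5 UCG (Ser): third position 4-fold.
Codon 6 UUC (Phe): third position 2-fold.
Codon 7 GAC (Asp): third position 2-fold.
Four-fold degenerate third positions: 5.

5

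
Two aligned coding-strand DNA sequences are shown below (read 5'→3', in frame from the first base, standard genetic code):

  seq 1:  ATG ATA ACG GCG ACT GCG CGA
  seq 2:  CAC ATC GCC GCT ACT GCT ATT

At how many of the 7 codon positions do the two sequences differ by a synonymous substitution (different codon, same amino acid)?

3

Codon 1: ATG Met / CAC His — nonsynonymous.
Codon 2: ATA Ile / ATC Ile — synonymous.
Codon 3: ACG Thr / GCC Ala — nonsynonymous.
Codon 4: GCG Ala / GCT Ala — synonymous.
Codon 5: ACT Thr / ACT Thr — identical.
Codon 6: GCG Ala / GCT Ala — synonymous.
Codon 7: CGA Arg / ATT Ile — nonsynonymous.
Synonymous differences: 3.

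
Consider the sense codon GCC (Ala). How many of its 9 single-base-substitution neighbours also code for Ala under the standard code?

Position 1: none → 0 synonymous.
Position 2: none → 0 synonymous.
Position 3: GCU, GCA, GCG → 3 synonymous.
Total: 0 + 0 + 3 = 3.

3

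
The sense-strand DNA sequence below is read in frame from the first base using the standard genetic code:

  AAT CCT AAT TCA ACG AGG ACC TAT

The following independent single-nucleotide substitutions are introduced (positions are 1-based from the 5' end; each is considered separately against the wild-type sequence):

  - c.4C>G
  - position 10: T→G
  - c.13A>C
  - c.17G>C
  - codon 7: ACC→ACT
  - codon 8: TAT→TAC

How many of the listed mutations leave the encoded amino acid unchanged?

Codon 2: CCT (Pro) → GCT (Ala) — missense.
Codon 4: TCA (Ser) → GCA (Ala) — missense.
Codon 5: ACG (Thr) → CCG (Pro) — missense.
Codon 6: AGG (Arg) → ACG (Thr) — missense.
Codon 7: ACC (Thr) → ACT (Thr) — synonymous.
Codon 8: TAT (Tyr) → TAC (Tyr) — synonymous.
Synonymous: 2 of 6.

2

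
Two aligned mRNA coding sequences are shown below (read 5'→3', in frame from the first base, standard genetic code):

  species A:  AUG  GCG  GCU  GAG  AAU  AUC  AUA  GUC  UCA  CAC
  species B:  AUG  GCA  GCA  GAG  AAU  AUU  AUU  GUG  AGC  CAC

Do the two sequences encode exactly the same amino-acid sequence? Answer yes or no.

yes

Codon 1: AUG Met / AUG Met — identical.
Codon 2: GCG Ala / GCA Ala — synonymous.
Codon 3: GCU Ala / GCA Ala — synonymous.
Codon 4: GAG Glu / GAG Glu — identical.
Codon 5: AAU Asn / AAU Asn — identical.
Codon 6: AUC Ile / AUU Ile — synonymous.
Codon 7: AUA Ile / AUU Ile — synonymous.
Codon 8: GUC Val / GUG Val — synonymous.
Codon 9: UCA Ser / AGC Ser — synonymous.
Codon 10: CAC His / CAC His — identical.
Nonsynonymous differences: 0 → same protein.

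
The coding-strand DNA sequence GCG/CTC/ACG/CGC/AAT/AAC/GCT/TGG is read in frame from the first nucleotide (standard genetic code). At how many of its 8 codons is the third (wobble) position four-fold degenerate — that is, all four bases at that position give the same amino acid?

Codon 1 GCG (Ala): third position 4-fold.
Codon 2 CTC (Leu): third position 4-fold.
Codon 3 ACG (Thr): third position 4-fold.
Codon 4 CGC (Arg): third position 4-fold.
Codon 5 AAT (Asn): third position 2-fold.
Codon 6 AAC (Asn): third position 2-fold.
Codon 7 GCT (Ala): third position 4-fold.
Codon 8 TGG (Trp): third position 1-fold.
Four-fold degenerate third positions: 5.

5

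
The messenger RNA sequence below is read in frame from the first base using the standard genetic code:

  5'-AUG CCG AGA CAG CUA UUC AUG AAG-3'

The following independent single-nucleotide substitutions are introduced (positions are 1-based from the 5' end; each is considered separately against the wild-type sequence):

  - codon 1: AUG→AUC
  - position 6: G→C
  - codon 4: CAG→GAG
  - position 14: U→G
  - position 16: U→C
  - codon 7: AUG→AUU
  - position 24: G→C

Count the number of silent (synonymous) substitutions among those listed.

1

Codon 1: AUG (Met) → AUC (Ile) — missense.
Codon 2: CCG (Pro) → CCC (Pro) — synonymous.
Codon 4: CAG (Gln) → GAG (Glu) — missense.
Codon 5: CUA (Leu) → CGA (Arg) — missense.
Codon 6: UUC (Phe) → CUC (Leu) — missense.
Codon 7: AUG (Met) → AUU (Ile) — missense.
Codon 8: AAG (Lys) → AAC (Asn) — missense.
Synonymous: 1 of 7.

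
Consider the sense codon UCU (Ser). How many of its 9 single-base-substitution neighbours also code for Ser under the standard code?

Position 1: none → 0 synonymous.
Position 2: none → 0 synonymous.
Position 3: UCC, UCA, UCG → 3 synonymous.
Total: 0 + 0 + 3 = 3.

3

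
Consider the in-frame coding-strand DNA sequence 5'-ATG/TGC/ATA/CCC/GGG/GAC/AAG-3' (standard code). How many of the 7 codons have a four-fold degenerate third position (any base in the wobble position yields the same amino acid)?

Codon 1 ATG (Met): third position 1-fold.
Codon 2 TGC (Cys): third position 2-fold.
Codon 3 ATA (Ile): third position 3-fold.
Codon 4 CCC (Pro): third position 4-fold.
Codon 5 GGG (Gly): third position 4-fold.
Codon 6 GAC (Asp): third position 2-fold.
Codon 7 AAG (Lys): third position 2-fold.
Four-fold degenerate third positions: 2.

2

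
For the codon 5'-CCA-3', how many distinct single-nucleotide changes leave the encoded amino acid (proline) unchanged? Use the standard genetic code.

Position 1: none → 0 synonymous.
Position 2: none → 0 synonymous.
Position 3: CCT, CCC, CCG → 3 synonymous.
Total: 0 + 0 + 3 = 3.

3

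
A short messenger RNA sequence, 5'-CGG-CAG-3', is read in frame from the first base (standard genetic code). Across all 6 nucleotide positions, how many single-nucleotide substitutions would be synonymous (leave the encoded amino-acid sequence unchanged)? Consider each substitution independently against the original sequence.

Codon 1 (CGG, Arg): 4 synonymous substitutions.
Codon 2 (CAG, Gln): 1 synonymous substitution.
Total: 4 + 1 = 5.

5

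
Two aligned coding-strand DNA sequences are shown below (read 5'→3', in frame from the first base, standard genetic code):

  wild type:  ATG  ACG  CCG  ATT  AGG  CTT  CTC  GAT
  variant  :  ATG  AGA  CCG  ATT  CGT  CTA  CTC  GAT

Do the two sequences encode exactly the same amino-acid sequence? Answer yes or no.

no

Codon 1: ATG Met / ATG Met — identical.
Codon 2: ACG Thr / AGA Arg — nonsynonymous.
Codon 3: CCG Pro / CCG Pro — identical.
Codon 4: ATT Ile / ATT Ile — identical.
Codon 5: AGG Arg / CGT Arg — synonymous.
Codon 6: CTT Leu / CTA Leu — synonymous.
Codon 7: CTC Leu / CTC Leu — identical.
Codon 8: GAT Asp / GAT Asp — identical.
Nonsynonymous differences: 1 → different protein.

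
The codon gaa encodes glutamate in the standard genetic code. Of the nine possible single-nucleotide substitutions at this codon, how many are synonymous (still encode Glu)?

Position 1: none → 0 synonymous.
Position 2: none → 0 synonymous.
Position 3: GAG → 1 synonymous.
Total: 0 + 0 + 1 = 1.

1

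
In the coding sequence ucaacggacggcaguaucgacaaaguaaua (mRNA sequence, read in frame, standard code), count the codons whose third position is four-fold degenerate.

4

Codon 1 UCA (Ser): third position 4-fold.
Codon 2 ACG (Thr): third position 4-fold.
Codon 3 GAC (Asp): third position 2-fold.
Codon 4 GGC (Gly): third position 4-fold.
Codon 5 AGU (Ser): third position 2-fold.
Codon 6 AUC (Ile): third position 3-fold.
Codon 7 GAC (Asp): third position 2-fold.
Codon 8 AAA (Lys): third position 2-fold.
Codon 9 GUA (Val): third position 4-fold.
Codon 10 AUA (Ile): third position 3-fold.
Four-fold degenerate third positions: 4.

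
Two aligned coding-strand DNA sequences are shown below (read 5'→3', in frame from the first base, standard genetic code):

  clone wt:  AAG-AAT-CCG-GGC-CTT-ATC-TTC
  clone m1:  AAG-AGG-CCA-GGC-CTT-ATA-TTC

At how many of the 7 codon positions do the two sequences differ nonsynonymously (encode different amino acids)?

Codon 1: AAG Lys / AAG Lys — identical.
Codon 2: AAT Asn / AGG Arg — nonsynonymous.
Codon 3: CCG Pro / CCA Pro — synonymous.
Codon 4: GGC Gly / GGC Gly — identical.
Codon 5: CTT Leu / CTT Leu — identical.
Codon 6: ATC Ile / ATA Ile — synonymous.
Codon 7: TTC Phe / TTC Phe — identical.
Nonsynonymous differences: 1.

1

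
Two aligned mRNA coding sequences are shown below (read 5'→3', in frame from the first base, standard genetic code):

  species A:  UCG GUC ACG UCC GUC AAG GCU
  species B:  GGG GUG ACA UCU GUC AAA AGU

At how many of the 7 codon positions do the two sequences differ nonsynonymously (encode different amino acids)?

Codon 1: UCG Ser / GGG Gly — nonsynonymous.
Codon 2: GUC Val / GUG Val — synonymous.
Codon 3: ACG Thr / ACA Thr — synonymous.
Codon 4: UCC Ser / UCU Ser — synonymous.
Codon 5: GUC Val / GUC Val — identical.
Codon 6: AAG Lys / AAA Lys — synonymous.
Codon 7: GCU Ala / AGU Ser — nonsynonymous.
Nonsynonymous differences: 2.

2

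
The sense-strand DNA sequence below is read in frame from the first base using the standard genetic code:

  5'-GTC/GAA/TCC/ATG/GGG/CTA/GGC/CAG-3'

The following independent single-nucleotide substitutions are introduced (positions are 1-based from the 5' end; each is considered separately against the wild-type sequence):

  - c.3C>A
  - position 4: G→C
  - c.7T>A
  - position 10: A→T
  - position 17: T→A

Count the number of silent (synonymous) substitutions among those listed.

Codon 1: GTC (Val) → GTA (Val) — synonymous.
Codon 2: GAA (Glu) → CAA (Gln) — missense.
Codon 3: TCC (Ser) → ACC (Thr) — missense.
Codon 4: ATG (Met) → TTG (Leu) — missense.
Codon 6: CTA (Leu) → CAA (Gln) — missense.
Synonymous: 1 of 5.

1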